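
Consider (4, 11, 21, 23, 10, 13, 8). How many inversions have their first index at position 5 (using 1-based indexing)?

1

The element at index 5 is 10.
Elements after it: 13, 8
Those smaller than 10: 8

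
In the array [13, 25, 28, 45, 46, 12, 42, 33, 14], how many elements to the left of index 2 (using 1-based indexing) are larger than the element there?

0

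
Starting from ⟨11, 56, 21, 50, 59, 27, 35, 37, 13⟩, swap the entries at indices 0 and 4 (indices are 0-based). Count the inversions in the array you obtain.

Positions 0 and 4 hold 11 and 59; after swapping, the array is [59, 56, 21, 50, 11, 27, 35, 37, 13].
For each element, count later entries that are smaller:
59 → 56, 21, 50, 11, 27, 35, 37, 13 → 8
56 → 21, 50, 11, 27, 35, 37, 13 → 7
21 → 11, 13 → 2
50 → 11, 27, 35, 37, 13 → 5
11 → none → 0
27 → 13 → 1
35 → 13 → 1
37 → 13 → 1
13 → none → 0
Sum: 8 + 7 + 2 + 5 + 0 + 1 + 1 + 1 + 0 = 25

Inversions: 25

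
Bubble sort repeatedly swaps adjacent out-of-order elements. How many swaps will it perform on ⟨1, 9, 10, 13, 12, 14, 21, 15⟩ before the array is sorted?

Each adjacent swap fixes exactly one inversion, so the minimum swap count equals the number of inversions.
Count inversions — for each element, later elements that are smaller:
1: none → 0
9: none → 0
10: none → 0
13: 12 → 1
12: none → 0
14: none → 0
21: 15 → 1
15: none → 0
Total inversions: 0 + 0 + 0 + 1 + 0 + 0 + 1 + 0 = 2

There are 2 adjacent swaps.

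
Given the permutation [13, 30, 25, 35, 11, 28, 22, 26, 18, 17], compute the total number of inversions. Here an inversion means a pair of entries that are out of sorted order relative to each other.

For each element, count later entries that are smaller:
13 → 11 → 1
30 → 25, 11, 28, 22, 26, 18, 17 → 7
25 → 11, 22, 18, 17 → 4
35 → 11, 28, 22, 26, 18, 17 → 6
11 → none → 0
28 → 22, 26, 18, 17 → 4
22 → 18, 17 → 2
26 → 18, 17 → 2
18 → 17 → 1
17 → none → 0
Sum: 1 + 7 + 4 + 6 + 0 + 4 + 2 + 2 + 1 + 0 = 27

27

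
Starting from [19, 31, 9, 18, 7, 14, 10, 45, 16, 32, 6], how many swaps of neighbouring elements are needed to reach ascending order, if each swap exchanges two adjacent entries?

The minimum number of adjacent swaps to sort an array equals its inversion count, since every such swap removes exactly one inversion.
Count inversions — for each element, later elements that are smaller:
19: 9, 18, 7, 14, 10, 16, 6 → 7
31: 9, 18, 7, 14, 10, 16, 6 → 7
9: 7, 6 → 2
18: 7, 14, 10, 16, 6 → 5
7: 6 → 1
14: 10, 6 → 2
10: 6 → 1
45: 16, 32, 6 → 3
16: 6 → 1
32: 6 → 1
6: none → 0
Total inversions: 7 + 7 + 2 + 5 + 1 + 2 + 1 + 3 + 1 + 1 + 0 = 30

30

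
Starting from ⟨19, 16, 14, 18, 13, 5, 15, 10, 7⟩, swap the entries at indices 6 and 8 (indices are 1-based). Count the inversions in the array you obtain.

30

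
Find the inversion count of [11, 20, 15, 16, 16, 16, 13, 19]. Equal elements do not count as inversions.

For each element, count later entries that are smaller:
11: 0
20: 6
15: 1
16: 1
16: 1
16: 1
13: 0
19: 0
Sum: 0 + 6 + 1 + 1 + 1 + 1 + 0 + 0 = 10

There are 10 inversions.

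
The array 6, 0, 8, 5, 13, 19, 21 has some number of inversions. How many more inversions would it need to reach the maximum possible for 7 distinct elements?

18

Maximum inversions for 7 distinct elements is C(7, 2) = 7·6/2 = 21.
Current inversions — for each element, count later smaller elements:
6: 2
0: 0
8: 1
5: 0
13: 0
19: 0
21: 0
Current total: 2 + 0 + 1 + 0 + 0 + 0 + 0 = 3
Shortfall: 21 − 3 = 18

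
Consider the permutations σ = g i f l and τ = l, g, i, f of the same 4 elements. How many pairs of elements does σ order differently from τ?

Discordant pairs: 3

Assign each item its position (1..4) in the first ordering, then rewrite the second ordering as that position sequence:
positions: g→1, i→2, f→3, l→4
second ordering as positions: [4, 1, 2, 3]
Discordant pairs = inversions in this position sequence.
4: 1, 2, 3 → 3
1: 0
2: 0
3: 0
Total: 3 + 0 + 0 + 0 = 3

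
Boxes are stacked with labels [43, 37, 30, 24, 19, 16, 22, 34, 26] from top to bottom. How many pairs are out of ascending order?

Count, for each position, how many later elements it exceeds:
43: 8
37: 7
30: 5
24: 3
19: 1
16: 0
22: 0
34: 1
26: 0
Sum: 8 + 7 + 5 + 3 + 1 + 0 + 0 + 1 + 0 = 25

25 inversions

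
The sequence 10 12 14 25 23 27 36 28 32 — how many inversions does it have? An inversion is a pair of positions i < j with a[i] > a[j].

For each element, count later entries that are smaller:
10 → none → 0
12 → none → 0
14 → none → 0
25 → 23 → 1
23 → none → 0
27 → none → 0
36 → 28, 32 → 2
28 → none → 0
32 → none → 0
Sum: 0 + 0 + 0 + 1 + 0 + 0 + 2 + 0 + 0 = 3

3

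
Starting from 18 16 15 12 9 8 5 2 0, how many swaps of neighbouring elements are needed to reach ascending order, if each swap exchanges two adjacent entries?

Each adjacent swap fixes exactly one inversion, so the minimum swap count equals the number of inversions.
Count inversions — for each element, later elements that are smaller:
18: 16, 15, 12, 9, 8, 5, 2, 0 → 8
16: 15, 12, 9, 8, 5, 2, 0 → 7
15: 12, 9, 8, 5, 2, 0 → 6
12: 9, 8, 5, 2, 0 → 5
9: 8, 5, 2, 0 → 4
8: 5, 2, 0 → 3
5: 2, 0 → 2
2: 0 → 1
0: none → 0
Total inversions: 8 + 7 + 6 + 5 + 4 + 3 + 2 + 1 + 0 = 36

36 swaps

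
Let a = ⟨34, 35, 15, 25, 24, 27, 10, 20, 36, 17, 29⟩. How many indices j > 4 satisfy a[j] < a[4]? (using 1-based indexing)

The element at index 4 is 25.
Elements after it: 24, 27, 10, 20, 36, 17, 29
Those smaller than 25: 24, 10, 20, 17

4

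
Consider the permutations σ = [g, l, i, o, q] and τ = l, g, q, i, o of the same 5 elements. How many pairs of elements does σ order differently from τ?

Assign each item its position (1..5) in the first ordering, then rewrite the second ordering as that position sequence:
positions: g→1, l→2, i→3, o→4, q→5
second ordering as positions: [2, 1, 5, 3, 4]
Discordant pairs = inversions in this position sequence.
2: 1 → 1
1: 0
5: 3, 4 → 2
3: 0
4: 0
Total: 1 + 0 + 2 + 0 + 0 = 3

3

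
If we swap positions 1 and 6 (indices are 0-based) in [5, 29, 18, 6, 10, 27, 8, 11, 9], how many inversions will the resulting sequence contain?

11

Positions 1 and 6 hold 29 and 8; after swapping, the array is [5, 8, 18, 6, 10, 27, 29, 11, 9].
Element-by-element contributions:
5 → none → 0
8 → 6 → 1
18 → 6, 10, 11, 9 → 4
6 → none → 0
10 → 9 → 1
27 → 11, 9 → 2
29 → 11, 9 → 2
11 → 9 → 1
9 → none → 0
Sum: 0 + 1 + 4 + 0 + 1 + 2 + 2 + 1 + 0 = 11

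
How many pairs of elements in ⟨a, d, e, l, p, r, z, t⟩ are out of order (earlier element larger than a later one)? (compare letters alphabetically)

Count, for each position, how many later elements it exceeds:
a → none → 0
d → none → 0
e → none → 0
l → none → 0
p → none → 0
r → none → 0
z → t → 1
t → none → 0
Sum: 0 + 0 + 0 + 0 + 0 + 0 + 1 + 0 = 1

1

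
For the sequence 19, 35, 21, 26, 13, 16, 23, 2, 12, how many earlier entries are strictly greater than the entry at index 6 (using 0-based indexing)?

2 such elements

The element at index 6 is 23.
Elements before it: 19, 35, 21, 26, 13, 16
Those larger than 23: 35, 26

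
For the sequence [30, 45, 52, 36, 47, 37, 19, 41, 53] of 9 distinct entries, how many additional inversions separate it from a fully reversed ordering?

Maximum inversions for 9 distinct elements is C(9, 2) = 9·8/2 = 36.
Current inversions — for each element, count later smaller elements:
30: 1
45: 4
52: 5
36: 1
47: 3
37: 1
19: 0
41: 0
53: 0
Current total: 1 + 4 + 5 + 1 + 3 + 1 + 0 + 0 + 0 = 15
Shortfall: 36 − 15 = 21

21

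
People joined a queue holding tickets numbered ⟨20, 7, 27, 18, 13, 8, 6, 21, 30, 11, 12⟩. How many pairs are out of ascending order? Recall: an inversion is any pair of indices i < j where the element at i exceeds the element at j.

29 inversions

Sweep left to right; for each value list the smaller values that follow it:
20 → 7, 18, 13, 8, 6, 11, 12 → 7
7 → 6 → 1
27 → 18, 13, 8, 6, 21, 11, 12 → 7
18 → 13, 8, 6, 11, 12 → 5
13 → 8, 6, 11, 12 → 4
8 → 6 → 1
6 → none → 0
21 → 11, 12 → 2
30 → 11, 12 → 2
11 → none → 0
12 → none → 0
Sum: 7 + 1 + 7 + 5 + 4 + 1 + 0 + 2 + 2 + 0 + 0 = 29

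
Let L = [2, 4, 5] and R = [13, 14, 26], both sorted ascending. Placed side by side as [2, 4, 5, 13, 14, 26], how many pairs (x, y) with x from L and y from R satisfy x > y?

Take each right-half value and tally the left-half values above it:
r = 13: none → 0
r = 14: none → 0
r = 26: none → 0
Cross-inversions: 0 + 0 + 0 = 0

0 cross-inversions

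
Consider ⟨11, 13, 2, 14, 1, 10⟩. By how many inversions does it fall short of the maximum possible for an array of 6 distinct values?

Maximum inversions for 6 distinct elements is C(6, 2) = 6·5/2 = 15.
Current inversions — for each element, count later smaller elements:
11: 3
13: 3
2: 1
14: 2
1: 0
10: 0
Current total: 3 + 3 + 1 + 2 + 0 + 0 = 9
Shortfall: 15 − 9 = 6

6 inversions short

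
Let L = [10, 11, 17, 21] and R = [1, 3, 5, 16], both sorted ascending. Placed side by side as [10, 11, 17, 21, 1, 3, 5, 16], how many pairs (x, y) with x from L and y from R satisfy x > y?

14 cross-inversions

Take each right-half value and tally the left-half values above it:
r = 1: 10, 11, 17, 21 → 4
r = 3: 10, 11, 17, 21 → 4
r = 5: 10, 11, 17, 21 → 4
r = 16: 17, 21 → 2
Cross-inversions: 4 + 4 + 4 + 2 = 14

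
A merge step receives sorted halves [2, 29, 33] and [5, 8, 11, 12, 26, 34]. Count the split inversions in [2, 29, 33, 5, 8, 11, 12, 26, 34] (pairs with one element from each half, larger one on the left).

Take each right-half value and tally the left-half values above it:
r = 5: 29, 33 → 2
r = 8: 29, 33 → 2
r = 11: 29, 33 → 2
r = 12: 29, 33 → 2
r = 26: 29, 33 → 2
r = 34: none → 0
Cross-inversions: 2 + 2 + 2 + 2 + 2 + 0 = 10

10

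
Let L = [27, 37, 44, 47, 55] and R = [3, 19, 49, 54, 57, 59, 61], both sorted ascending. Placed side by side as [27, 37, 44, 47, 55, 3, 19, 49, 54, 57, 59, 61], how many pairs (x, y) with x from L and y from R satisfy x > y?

Take each right-half value and tally the left-half values above it:
r = 3: 27, 37, 44, 47, 55 → 5
r = 19: 27, 37, 44, 47, 55 → 5
r = 49: 55 → 1
r = 54: 55 → 1
r = 57: none → 0
r = 59: none → 0
r = 61: none → 0
Cross-inversions: 5 + 5 + 1 + 1 + 0 + 0 + 0 = 12

12 cross-inversions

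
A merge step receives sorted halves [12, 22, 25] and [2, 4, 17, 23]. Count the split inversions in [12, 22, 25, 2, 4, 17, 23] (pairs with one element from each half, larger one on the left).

Split inversions: 9

Count, for every r in R, how many entries of L exceed r:
r = 2: 12, 22, 25 → 3
r = 4: 12, 22, 25 → 3
r = 17: 22, 25 → 2
r = 23: 25 → 1
Cross-inversions: 3 + 3 + 2 + 1 = 9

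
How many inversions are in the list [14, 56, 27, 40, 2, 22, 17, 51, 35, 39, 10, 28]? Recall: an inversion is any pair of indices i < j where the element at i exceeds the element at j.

For each element, count later entries that are smaller:
14 → 2, 10 → 2
56 → 27, 40, 2, 22, 17, 51, 35, 39, 10, 28 → 10
27 → 2, 22, 17, 10 → 4
40 → 2, 22, 17, 35, 39, 10, 28 → 7
2 → none → 0
22 → 17, 10 → 2
17 → 10 → 1
51 → 35, 39, 10, 28 → 4
35 → 10, 28 → 2
39 → 10, 28 → 2
10 → none → 0
28 → none → 0
Sum: 2 + 10 + 4 + 7 + 0 + 2 + 1 + 4 + 2 + 2 + 0 + 0 = 34

34 inversions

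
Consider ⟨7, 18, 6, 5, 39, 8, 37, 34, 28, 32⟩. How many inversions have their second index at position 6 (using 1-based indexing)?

2

The element at index 6 is 8.
Elements before it: 7, 18, 6, 5, 39
Those larger than 8: 18, 39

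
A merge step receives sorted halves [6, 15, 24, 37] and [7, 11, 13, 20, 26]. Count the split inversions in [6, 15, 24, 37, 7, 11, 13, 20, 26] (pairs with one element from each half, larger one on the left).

For each element r of the right run, count left-run elements greater than r:
r = 7: 15, 24, 37 → 3
r = 11: 15, 24, 37 → 3
r = 13: 15, 24, 37 → 3
r = 20: 24, 37 → 2
r = 26: 37 → 1
Cross-inversions: 3 + 3 + 3 + 2 + 1 = 12

12 cross-inversions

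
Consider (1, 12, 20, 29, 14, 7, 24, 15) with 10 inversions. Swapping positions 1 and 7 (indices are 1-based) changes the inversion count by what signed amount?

Positions 1 and 7 hold 1 and 24; after swapping, the array is [24, 12, 20, 29, 14, 7, 1, 15].
Sweep left to right; for each value list the smaller values that follow it:
24: 6
12: 2
20: 4
29: 4
14: 2
7: 1
1: 0
15: 0
Sum: 6 + 2 + 4 + 4 + 2 + 1 + 0 + 0 = 19
Change: 19 − 10 = +9

+9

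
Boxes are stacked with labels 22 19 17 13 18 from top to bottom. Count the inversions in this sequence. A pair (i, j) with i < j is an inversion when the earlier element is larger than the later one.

8

Inversion pairs (indices are 0-based):
(0,1): 22 > 19
(0,2): 22 > 17
(0,3): 22 > 13
(0,4): 22 > 18
(1,2): 19 > 17
(1,3): 19 > 13
(1,4): 19 > 18
(2,3): 17 > 13
That's 8 pairs.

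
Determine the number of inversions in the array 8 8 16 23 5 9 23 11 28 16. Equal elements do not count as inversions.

For each element, count later entries that are smaller:
8 → 5 → 1
8 → 5 → 1
16 → 5, 9, 11 → 3
23 → 5, 9, 11, 16 → 4
5 → none → 0
9 → none → 0
23 → 11, 16 → 2
11 → none → 0
28 → 16 → 1
16 → none → 0
Sum: 1 + 1 + 3 + 4 + 0 + 0 + 2 + 0 + 1 + 0 = 12

12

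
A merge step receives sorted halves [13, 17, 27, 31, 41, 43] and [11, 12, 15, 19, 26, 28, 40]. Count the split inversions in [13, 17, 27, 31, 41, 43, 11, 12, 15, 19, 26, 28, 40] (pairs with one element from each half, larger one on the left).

Count, for every r in R, how many entries of L exceed r:
r = 11: 13, 17, 27, 31, 41, 43 → 6
r = 12: 13, 17, 27, 31, 41, 43 → 6
r = 15: 17, 27, 31, 41, 43 → 5
r = 19: 27, 31, 41, 43 → 4
r = 26: 27, 31, 41, 43 → 4
r = 28: 31, 41, 43 → 3
r = 40: 41, 43 → 2
Cross-inversions: 6 + 6 + 5 + 4 + 4 + 3 + 2 = 30

Split inversions: 30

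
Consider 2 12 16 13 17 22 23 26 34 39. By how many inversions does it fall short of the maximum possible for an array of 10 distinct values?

44

Maximum inversions for 10 distinct elements is C(10, 2) = 10·9/2 = 45.
Current inversions — for each element, count later smaller elements:
2: 0
12: 0
16: 1
13: 0
17: 0
22: 0
23: 0
26: 0
34: 0
39: 0
Current total: 0 + 0 + 1 + 0 + 0 + 0 + 0 + 0 + 0 + 0 = 1
Shortfall: 45 − 1 = 44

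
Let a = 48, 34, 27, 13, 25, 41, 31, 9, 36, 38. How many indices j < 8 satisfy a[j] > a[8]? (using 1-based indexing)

7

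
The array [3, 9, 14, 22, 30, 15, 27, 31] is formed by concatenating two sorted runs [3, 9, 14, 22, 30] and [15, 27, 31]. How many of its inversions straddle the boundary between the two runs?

Take each right-half value and tally the left-half values above it:
r = 15: 22, 30 → 2
r = 27: 30 → 1
r = 31: none → 0
Cross-inversions: 2 + 1 + 0 = 3

3 cross-inversions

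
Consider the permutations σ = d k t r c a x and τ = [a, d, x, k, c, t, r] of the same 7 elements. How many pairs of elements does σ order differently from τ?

11

Assign each item its position (1..7) in the first ordering, then rewrite the second ordering as that position sequence:
positions: d→1, k→2, t→3, r→4, c→5, a→6, x→7
second ordering as positions: [6, 1, 7, 2, 5, 3, 4]
Discordant pairs = inversions in this position sequence.
6: 1, 2, 5, 3, 4 → 5
1: 0
7: 2, 5, 3, 4 → 4
2: 0
5: 3, 4 → 2
3: 0
4: 0
Total: 5 + 0 + 4 + 0 + 2 + 0 + 0 = 11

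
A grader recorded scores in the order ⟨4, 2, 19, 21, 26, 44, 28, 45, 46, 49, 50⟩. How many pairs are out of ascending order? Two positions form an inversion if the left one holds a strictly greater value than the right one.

2 inversions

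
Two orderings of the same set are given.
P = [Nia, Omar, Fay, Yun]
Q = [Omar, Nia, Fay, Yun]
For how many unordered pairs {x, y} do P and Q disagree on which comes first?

Assign each item its position (1..4) in the first ordering, then rewrite the second ordering as that position sequence:
positions: Nia→1, Omar→2, Fay→3, Yun→4
second ordering as positions: [2, 1, 3, 4]
Discordant pairs = inversions in this position sequence.
2: 1 → 1
1: 0
3: 0
4: 0
Total: 1 + 0 + 0 + 0 = 1

1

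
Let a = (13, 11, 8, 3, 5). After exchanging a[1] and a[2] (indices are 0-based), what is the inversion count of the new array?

8 inversions

Positions 1 and 2 hold 11 and 8; after swapping, the array is [13, 8, 11, 3, 5].
For each element, count later entries that are smaller:
13 → 8, 11, 3, 5 → 4
8 → 3, 5 → 2
11 → 3, 5 → 2
3 → none → 0
5 → none → 0
Sum: 4 + 2 + 2 + 0 + 0 = 8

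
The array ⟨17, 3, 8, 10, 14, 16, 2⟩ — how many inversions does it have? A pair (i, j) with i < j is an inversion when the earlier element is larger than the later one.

Listing every pair i<j with a[i]>a[j] (using 1-based positions):
(1,2): 17 > 3
(1,3): 17 > 8
(1,4): 17 > 10
(1,5): 17 > 14
(1,6): 17 > 16
(1,7): 17 > 2
(2,7): 3 > 2
(3,7): 8 > 2
(4,7): 10 > 2
(5,7): 14 > 2
(6,7): 16 > 2
That's 11 pairs.

11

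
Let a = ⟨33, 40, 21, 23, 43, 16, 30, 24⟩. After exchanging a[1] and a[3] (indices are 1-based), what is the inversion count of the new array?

15 inversions

Positions 1 and 3 hold 33 and 21; after swapping, the array is [21, 40, 33, 23, 43, 16, 30, 24].
Count, for each position, how many later elements it exceeds:
21: 1
40: 5
33: 4
23: 1
43: 3
16: 0
30: 1
24: 0
Sum: 1 + 5 + 4 + 1 + 3 + 0 + 1 + 0 = 15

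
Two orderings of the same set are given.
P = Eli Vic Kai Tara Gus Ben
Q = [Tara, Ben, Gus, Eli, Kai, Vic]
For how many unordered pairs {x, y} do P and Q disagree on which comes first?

11

Assign each item its position (1..6) in the first ordering, then rewrite the second ordering as that position sequence:
positions: Eli→1, Vic→2, Kai→3, Tara→4, Gus→5, Ben→6
second ordering as positions: [4, 6, 5, 1, 3, 2]
Discordant pairs = inversions in this position sequence.
4: 1, 3, 2 → 3
6: 5, 1, 3, 2 → 4
5: 1, 3, 2 → 3
1: 0
3: 2 → 1
2: 0
Total: 3 + 4 + 3 + 0 + 1 + 0 = 11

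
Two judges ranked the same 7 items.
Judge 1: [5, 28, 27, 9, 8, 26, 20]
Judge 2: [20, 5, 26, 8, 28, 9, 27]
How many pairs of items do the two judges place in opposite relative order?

14

Assign each item its position (1..7) in the first ordering, then rewrite the second ordering as that position sequence:
positions: 5→1, 28→2, 27→3, 9→4, 8→5, 26→6, 20→7
second ordering as positions: [7, 1, 6, 5, 2, 4, 3]
Discordant pairs = inversions in this position sequence.
7: 1, 6, 5, 2, 4, 3 → 6
1: 0
6: 5, 2, 4, 3 → 4
5: 2, 4, 3 → 3
2: 0
4: 3 → 1
3: 0
Total: 6 + 0 + 4 + 3 + 0 + 1 + 0 = 14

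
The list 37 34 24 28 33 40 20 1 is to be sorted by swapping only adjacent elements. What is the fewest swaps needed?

Adjacent swaps: 20

Each adjacent swap fixes exactly one inversion, so the minimum swap count equals the number of inversions.
Count inversions — for each element, later elements that are smaller:
37: 34, 24, 28, 33, 20, 1 → 6
34: 24, 28, 33, 20, 1 → 5
24: 20, 1 → 2
28: 20, 1 → 2
33: 20, 1 → 2
40: 20, 1 → 2
20: 1 → 1
1: none → 0
Total inversions: 6 + 5 + 2 + 2 + 2 + 2 + 1 + 0 = 20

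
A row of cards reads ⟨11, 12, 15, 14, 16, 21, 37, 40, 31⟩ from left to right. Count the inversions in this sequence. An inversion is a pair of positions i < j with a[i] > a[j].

3

Sweep left to right; for each value list the smaller values that follow it:
11 → none → 0
12 → none → 0
15 → 14 → 1
14 → none → 0
16 → none → 0
21 → none → 0
37 → 31 → 1
40 → 31 → 1
31 → none → 0
Sum: 0 + 0 + 1 + 0 + 0 + 0 + 1 + 1 + 0 = 3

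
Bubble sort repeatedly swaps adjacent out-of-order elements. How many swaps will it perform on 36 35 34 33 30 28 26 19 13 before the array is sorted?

36 swaps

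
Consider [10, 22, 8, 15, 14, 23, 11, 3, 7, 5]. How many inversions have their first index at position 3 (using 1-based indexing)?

3

The element at index 3 is 8.
Elements after it: 15, 14, 23, 11, 3, 7, 5
Those smaller than 8: 3, 7, 5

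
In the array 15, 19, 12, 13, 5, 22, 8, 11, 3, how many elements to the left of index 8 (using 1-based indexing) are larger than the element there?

The element at index 8 is 11.
Elements before it: 15, 19, 12, 13, 5, 22, 8
Those larger than 11: 15, 19, 12, 13, 22

5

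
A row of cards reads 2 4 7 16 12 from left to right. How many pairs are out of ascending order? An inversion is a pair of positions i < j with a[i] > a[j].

1

Element-by-element contributions:
2 → none → 0
4 → none → 0
7 → none → 0
16 → 12 → 1
12 → none → 0
Sum: 0 + 0 + 0 + 1 + 0 = 1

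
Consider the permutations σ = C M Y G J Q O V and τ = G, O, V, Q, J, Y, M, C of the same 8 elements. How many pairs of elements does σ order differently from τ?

23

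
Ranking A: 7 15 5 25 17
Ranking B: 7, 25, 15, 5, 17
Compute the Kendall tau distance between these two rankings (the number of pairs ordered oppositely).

2

Assign each item its position (1..5) in the first ordering, then rewrite the second ordering as that position sequence:
positions: 7→1, 15→2, 5→3, 25→4, 17→5
second ordering as positions: [1, 4, 2, 3, 5]
Discordant pairs = inversions in this position sequence.
1: 0
4: 2, 3 → 2
2: 0
3: 0
5: 0
Total: 0 + 2 + 0 + 0 + 0 = 2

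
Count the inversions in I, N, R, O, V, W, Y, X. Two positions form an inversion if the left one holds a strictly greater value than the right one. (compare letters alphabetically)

2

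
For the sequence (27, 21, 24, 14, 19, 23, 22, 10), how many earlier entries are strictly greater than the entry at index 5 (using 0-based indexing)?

The element at index 5 is 23.
Elements before it: 27, 21, 24, 14, 19
Those larger than 23: 27, 24

2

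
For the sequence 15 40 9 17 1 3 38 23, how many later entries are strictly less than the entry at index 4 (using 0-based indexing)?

0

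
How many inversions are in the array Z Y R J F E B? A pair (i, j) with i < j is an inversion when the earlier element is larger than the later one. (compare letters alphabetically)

Inversions: 21

Element-by-element contributions:
Z → Y, R, J, F, E, B → 6
Y → R, J, F, E, B → 5
R → J, F, E, B → 4
J → F, E, B → 3
F → E, B → 2
E → B → 1
B → none → 0
Sum: 6 + 5 + 4 + 3 + 2 + 1 + 0 = 21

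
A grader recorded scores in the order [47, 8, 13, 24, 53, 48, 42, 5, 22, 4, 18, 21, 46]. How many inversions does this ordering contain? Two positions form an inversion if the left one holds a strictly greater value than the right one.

43 out-of-order pairs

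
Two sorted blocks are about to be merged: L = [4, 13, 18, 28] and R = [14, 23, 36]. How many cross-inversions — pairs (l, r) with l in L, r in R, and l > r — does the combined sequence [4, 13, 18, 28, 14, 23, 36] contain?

For each element r of the right run, count left-run elements greater than r:
r = 14: 18, 28 → 2
r = 23: 28 → 1
r = 36: none → 0
Cross-inversions: 2 + 1 + 0 = 3

3 split inversions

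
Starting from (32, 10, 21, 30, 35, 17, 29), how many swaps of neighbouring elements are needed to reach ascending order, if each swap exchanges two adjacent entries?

Each adjacent swap fixes exactly one inversion, so the minimum swap count equals the number of inversions.
Count inversions — for each element, later elements that are smaller:
32: 10, 21, 30, 17, 29 → 5
10: none → 0
21: 17 → 1
30: 17, 29 → 2
35: 17, 29 → 2
17: none → 0
29: none → 0
Total inversions: 5 + 0 + 1 + 2 + 2 + 0 + 0 = 10

There are 10 adjacent swaps.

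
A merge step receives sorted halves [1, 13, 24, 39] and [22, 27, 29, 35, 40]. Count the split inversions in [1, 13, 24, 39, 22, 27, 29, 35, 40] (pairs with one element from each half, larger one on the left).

There are 5 cross-inversions.

For each element r of the right run, count left-run elements greater than r:
r = 22: 24, 39 → 2
r = 27: 39 → 1
r = 29: 39 → 1
r = 35: 39 → 1
r = 40: none → 0
Cross-inversions: 2 + 1 + 1 + 1 + 0 = 5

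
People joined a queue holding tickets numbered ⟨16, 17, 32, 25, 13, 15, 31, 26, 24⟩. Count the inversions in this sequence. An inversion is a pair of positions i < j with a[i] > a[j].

16 inversions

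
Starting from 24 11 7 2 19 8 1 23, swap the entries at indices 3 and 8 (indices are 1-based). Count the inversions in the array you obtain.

There are 22 inversions.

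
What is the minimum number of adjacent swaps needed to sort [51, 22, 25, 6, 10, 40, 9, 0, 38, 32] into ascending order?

26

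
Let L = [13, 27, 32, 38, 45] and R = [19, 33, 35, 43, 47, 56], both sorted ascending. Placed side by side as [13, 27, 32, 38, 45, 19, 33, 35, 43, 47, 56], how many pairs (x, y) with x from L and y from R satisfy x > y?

Take each right-half value and tally the left-half values above it:
r = 19: 27, 32, 38, 45 → 4
r = 33: 38, 45 → 2
r = 35: 38, 45 → 2
r = 43: 45 → 1
r = 47: none → 0
r = 56: none → 0
Cross-inversions: 4 + 2 + 2 + 1 + 0 + 0 = 9

9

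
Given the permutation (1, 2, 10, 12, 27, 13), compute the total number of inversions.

Inversion pairs (indices are 1-based):
(5,6): 27 > 13
That's 1 pair.

1 inversion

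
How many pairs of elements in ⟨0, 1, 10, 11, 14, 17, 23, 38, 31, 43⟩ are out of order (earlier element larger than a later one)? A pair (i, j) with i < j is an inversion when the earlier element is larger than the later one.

Sweep left to right; for each value list the smaller values that follow it:
0 → none → 0
1 → none → 0
10 → none → 0
11 → none → 0
14 → none → 0
17 → none → 0
23 → none → 0
38 → 31 → 1
31 → none → 0
43 → none → 0
Sum: 0 + 0 + 0 + 0 + 0 + 0 + 0 + 1 + 0 + 0 = 1

1 out-of-order pair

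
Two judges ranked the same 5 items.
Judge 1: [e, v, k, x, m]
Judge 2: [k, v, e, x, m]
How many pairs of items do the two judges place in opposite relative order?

3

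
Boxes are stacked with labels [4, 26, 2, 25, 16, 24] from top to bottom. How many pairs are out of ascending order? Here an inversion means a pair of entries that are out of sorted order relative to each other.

7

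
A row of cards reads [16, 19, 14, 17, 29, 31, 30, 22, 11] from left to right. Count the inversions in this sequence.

15 out-of-order pairs

Sweep left to right; for each value list the smaller values that follow it:
16: 2
19: 3
14: 1
17: 1
29: 2
31: 3
30: 2
22: 1
11: 0
Sum: 2 + 3 + 1 + 1 + 2 + 3 + 2 + 1 + 0 = 15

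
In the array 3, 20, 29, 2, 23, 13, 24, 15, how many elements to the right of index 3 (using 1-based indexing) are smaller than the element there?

The element at index 3 is 29.
Elements after it: 2, 23, 13, 24, 15
Those smaller than 29: 2, 23, 13, 24, 15

5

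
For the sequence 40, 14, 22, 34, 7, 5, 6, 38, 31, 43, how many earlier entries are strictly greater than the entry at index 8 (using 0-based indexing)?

3

The element at index 8 is 31.
Elements before it: 40, 14, 22, 34, 7, 5, 6, 38
Those larger than 31: 40, 34, 38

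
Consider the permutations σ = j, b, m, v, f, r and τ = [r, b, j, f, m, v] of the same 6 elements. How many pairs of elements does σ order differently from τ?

8 discordant pairs

Assign each item its position (1..6) in the first ordering, then rewrite the second ordering as that position sequence:
positions: j→1, b→2, m→3, v→4, f→5, r→6
second ordering as positions: [6, 2, 1, 5, 3, 4]
Discordant pairs = inversions in this position sequence.
6: 2, 1, 5, 3, 4 → 5
2: 1 → 1
1: 0
5: 3, 4 → 2
3: 0
4: 0
Total: 5 + 1 + 0 + 2 + 0 + 0 = 8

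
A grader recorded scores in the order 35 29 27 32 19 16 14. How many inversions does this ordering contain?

There are 19 inversions.

Element-by-element contributions:
35 → 29, 27, 32, 19, 16, 14 → 6
29 → 27, 19, 16, 14 → 4
27 → 19, 16, 14 → 3
32 → 19, 16, 14 → 3
19 → 16, 14 → 2
16 → 14 → 1
14 → none → 0
Sum: 6 + 4 + 3 + 3 + 2 + 1 + 0 = 19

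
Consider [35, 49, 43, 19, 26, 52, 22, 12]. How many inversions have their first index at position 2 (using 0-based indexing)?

4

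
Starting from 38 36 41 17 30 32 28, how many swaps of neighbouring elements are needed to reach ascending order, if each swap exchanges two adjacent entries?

Minimum adjacent swaps = number of inversions (each swap of adjacent out-of-order elements removes one inversion and no swap can remove more).
Count inversions — for each element, later elements that are smaller:
38: 36, 17, 30, 32, 28 → 5
36: 17, 30, 32, 28 → 4
41: 17, 30, 32, 28 → 4
17: none → 0
30: 28 → 1
32: 28 → 1
28: none → 0
Total inversions: 5 + 4 + 4 + 0 + 1 + 1 + 0 = 15

15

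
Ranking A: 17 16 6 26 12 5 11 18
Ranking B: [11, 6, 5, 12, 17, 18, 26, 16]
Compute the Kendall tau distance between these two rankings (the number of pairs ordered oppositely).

18 discordant pairs

Assign each item its position (1..8) in the first ordering, then rewrite the second ordering as that position sequence:
positions: 17→1, 16→2, 6→3, 26→4, 12→5, 5→6, 11→7, 18→8
second ordering as positions: [7, 3, 6, 5, 1, 8, 4, 2]
Discordant pairs = inversions in this position sequence.
7: 3, 6, 5, 1, 4, 2 → 6
3: 1, 2 → 2
6: 5, 1, 4, 2 → 4
5: 1, 4, 2 → 3
1: 0
8: 4, 2 → 2
4: 2 → 1
2: 0
Total: 6 + 2 + 4 + 3 + 0 + 2 + 1 + 0 = 18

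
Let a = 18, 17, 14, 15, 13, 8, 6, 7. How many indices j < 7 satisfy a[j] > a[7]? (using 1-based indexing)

6

The element at index 7 is 6.
Elements before it: 18, 17, 14, 15, 13, 8
Those larger than 6: 18, 17, 14, 15, 13, 8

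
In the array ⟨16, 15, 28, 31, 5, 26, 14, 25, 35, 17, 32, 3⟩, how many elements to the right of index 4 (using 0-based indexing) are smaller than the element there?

1

The element at index 4 is 5.
Elements after it: 26, 14, 25, 35, 17, 32, 3
Those smaller than 5: 3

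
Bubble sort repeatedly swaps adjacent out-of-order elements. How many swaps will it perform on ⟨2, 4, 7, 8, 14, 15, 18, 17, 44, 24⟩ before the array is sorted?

2 swaps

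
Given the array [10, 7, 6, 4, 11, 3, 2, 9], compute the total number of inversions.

Count, for each position, how many later elements it exceeds:
10 → 7, 6, 4, 3, 2, 9 → 6
7 → 6, 4, 3, 2 → 4
6 → 4, 3, 2 → 3
4 → 3, 2 → 2
11 → 3, 2, 9 → 3
3 → 2 → 1
2 → none → 0
9 → none → 0
Sum: 6 + 4 + 3 + 2 + 3 + 1 + 0 + 0 = 19

19 inversions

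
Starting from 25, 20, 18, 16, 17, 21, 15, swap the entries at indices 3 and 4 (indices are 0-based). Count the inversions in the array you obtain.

Positions 3 and 4 hold 16 and 17; after swapping, the array is [25, 20, 18, 17, 16, 21, 15].
Element-by-element contributions:
25 → 20, 18, 17, 16, 21, 15 → 6
20 → 18, 17, 16, 15 → 4
18 → 17, 16, 15 → 3
17 → 16, 15 → 2
16 → 15 → 1
21 → 15 → 1
15 → none → 0
Sum: 6 + 4 + 3 + 2 + 1 + 1 + 0 = 17

17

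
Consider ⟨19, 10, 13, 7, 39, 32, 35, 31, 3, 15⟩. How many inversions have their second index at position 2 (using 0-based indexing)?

The element at index 2 is 13.
Elements before it: 19, 10
Those larger than 13: 19

1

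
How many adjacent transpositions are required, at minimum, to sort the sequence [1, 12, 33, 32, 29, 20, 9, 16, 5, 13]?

Swaps: 27

Each adjacent swap fixes exactly one inversion, so the minimum swap count equals the number of inversions.
Count inversions — for each element, later elements that are smaller:
1: none → 0
12: 9, 5 → 2
33: 32, 29, 20, 9, 16, 5, 13 → 7
32: 29, 20, 9, 16, 5, 13 → 6
29: 20, 9, 16, 5, 13 → 5
20: 9, 16, 5, 13 → 4
9: 5 → 1
16: 5, 13 → 2
5: none → 0
13: none → 0
Total inversions: 0 + 2 + 7 + 6 + 5 + 4 + 1 + 2 + 0 + 0 = 27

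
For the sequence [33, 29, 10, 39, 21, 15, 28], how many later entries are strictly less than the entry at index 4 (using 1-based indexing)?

The element at index 4 is 39.
Elements after it: 21, 15, 28
Those smaller than 39: 21, 15, 28

3 such elements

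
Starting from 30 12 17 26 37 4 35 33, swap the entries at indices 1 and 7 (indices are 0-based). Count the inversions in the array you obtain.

16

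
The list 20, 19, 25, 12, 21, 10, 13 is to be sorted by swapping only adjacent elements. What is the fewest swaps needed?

Swaps: 14

Each adjacent swap fixes exactly one inversion, so the minimum swap count equals the number of inversions.
Count inversions — for each element, later elements that are smaller:
20: 19, 12, 10, 13 → 4
19: 12, 10, 13 → 3
25: 12, 21, 10, 13 → 4
12: 10 → 1
21: 10, 13 → 2
10: none → 0
13: none → 0
Total inversions: 4 + 3 + 4 + 1 + 2 + 0 + 0 = 14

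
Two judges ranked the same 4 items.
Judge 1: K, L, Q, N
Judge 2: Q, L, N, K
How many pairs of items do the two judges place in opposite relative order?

4

Assign each item its position (1..4) in the first ordering, then rewrite the second ordering as that position sequence:
positions: K→1, L→2, Q→3, N→4
second ordering as positions: [3, 2, 4, 1]
Discordant pairs = inversions in this position sequence.
3: 2, 1 → 2
2: 1 → 1
4: 1 → 1
1: 0
Total: 2 + 1 + 1 + 0 = 4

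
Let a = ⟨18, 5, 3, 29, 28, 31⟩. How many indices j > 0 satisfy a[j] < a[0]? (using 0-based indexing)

2

The element at index 0 is 18.
Elements after it: 5, 3, 29, 28, 31
Those smaller than 18: 5, 3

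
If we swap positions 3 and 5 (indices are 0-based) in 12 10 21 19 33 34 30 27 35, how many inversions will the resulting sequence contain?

Positions 3 and 5 hold 19 and 34; after swapping, the array is [12, 10, 21, 34, 33, 19, 30, 27, 35].
Sweep left to right; for each value list the smaller values that follow it:
12: 1
10: 0
21: 1
34: 4
33: 3
19: 0
30: 1
27: 0
35: 0
Sum: 1 + 0 + 1 + 4 + 3 + 0 + 1 + 0 + 0 = 10

10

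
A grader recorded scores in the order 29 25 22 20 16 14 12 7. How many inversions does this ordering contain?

28

For each element, count later entries that are smaller:
29 → 25, 22, 20, 16, 14, 12, 7 → 7
25 → 22, 20, 16, 14, 12, 7 → 6
22 → 20, 16, 14, 12, 7 → 5
20 → 16, 14, 12, 7 → 4
16 → 14, 12, 7 → 3
14 → 12, 7 → 2
12 → 7 → 1
7 → none → 0
Sum: 7 + 6 + 5 + 4 + 3 + 2 + 1 + 0 = 28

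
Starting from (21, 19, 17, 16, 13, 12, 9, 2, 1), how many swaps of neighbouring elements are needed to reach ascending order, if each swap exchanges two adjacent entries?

36 swaps

The minimum number of adjacent swaps to sort an array equals its inversion count, since every such swap removes exactly one inversion.
Count inversions — for each element, later elements that are smaller:
21: 19, 17, 16, 13, 12, 9, 2, 1 → 8
19: 17, 16, 13, 12, 9, 2, 1 → 7
17: 16, 13, 12, 9, 2, 1 → 6
16: 13, 12, 9, 2, 1 → 5
13: 12, 9, 2, 1 → 4
12: 9, 2, 1 → 3
9: 2, 1 → 2
2: 1 → 1
1: none → 0
Total inversions: 8 + 7 + 6 + 5 + 4 + 3 + 2 + 1 + 0 = 36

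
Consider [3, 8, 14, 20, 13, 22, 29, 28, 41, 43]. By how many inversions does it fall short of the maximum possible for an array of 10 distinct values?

Maximum inversions for 10 distinct elements is C(10, 2) = 10·9/2 = 45.
Current inversions — for each element, count later smaller elements:
3: 0
8: 0
14: 1
20: 1
13: 0
22: 0
29: 1
28: 0
41: 0
43: 0
Current total: 0 + 0 + 1 + 1 + 0 + 0 + 1 + 0 + 0 + 0 = 3
Shortfall: 45 − 3 = 42

42 inversions short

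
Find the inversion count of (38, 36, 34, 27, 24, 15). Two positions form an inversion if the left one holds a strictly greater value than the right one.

For each element, count later entries that are smaller:
38 → 36, 34, 27, 24, 15 → 5
36 → 34, 27, 24, 15 → 4
34 → 27, 24, 15 → 3
27 → 24, 15 → 2
24 → 15 → 1
15 → none → 0
Sum: 5 + 4 + 3 + 2 + 1 + 0 = 15

15 out-of-order pairs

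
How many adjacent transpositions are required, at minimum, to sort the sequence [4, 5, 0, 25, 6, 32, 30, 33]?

4

Minimum adjacent swaps = number of inversions (each swap of adjacent out-of-order elements removes one inversion and no swap can remove more).
Count inversions — for each element, later elements that are smaller:
4: 0 → 1
5: 0 → 1
0: none → 0
25: 6 → 1
6: none → 0
32: 30 → 1
30: none → 0
33: none → 0
Total inversions: 1 + 1 + 0 + 1 + 0 + 1 + 0 + 0 = 4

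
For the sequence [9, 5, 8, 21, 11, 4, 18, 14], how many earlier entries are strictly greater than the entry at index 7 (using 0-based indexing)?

2

The element at index 7 is 14.
Elements before it: 9, 5, 8, 21, 11, 4, 18
Those larger than 14: 21, 18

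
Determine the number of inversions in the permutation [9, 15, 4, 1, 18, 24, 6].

9 inversions

Listing every pair i<j with a[i]>a[j] (using 0-based positions):
(0,2): 9 > 4
(0,3): 9 > 1
(0,6): 9 > 6
(1,2): 15 > 4
(1,3): 15 > 1
(1,6): 15 > 6
(2,3): 4 > 1
(4,6): 18 > 6
(5,6): 24 > 6
That's 9 pairs.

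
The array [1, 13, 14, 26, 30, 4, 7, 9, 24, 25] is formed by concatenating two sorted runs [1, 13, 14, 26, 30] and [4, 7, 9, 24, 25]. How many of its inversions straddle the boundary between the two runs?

16

For each element r of the right run, count left-run elements greater than r:
r = 4: 13, 14, 26, 30 → 4
r = 7: 13, 14, 26, 30 → 4
r = 9: 13, 14, 26, 30 → 4
r = 24: 26, 30 → 2
r = 25: 26, 30 → 2
Cross-inversions: 4 + 4 + 4 + 2 + 2 = 16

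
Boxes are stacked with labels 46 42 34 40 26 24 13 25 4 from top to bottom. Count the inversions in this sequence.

Sweep left to right; for each value list the smaller values that follow it:
46 → 42, 34, 40, 26, 24, 13, 25, 4 → 8
42 → 34, 40, 26, 24, 13, 25, 4 → 7
34 → 26, 24, 13, 25, 4 → 5
40 → 26, 24, 13, 25, 4 → 5
26 → 24, 13, 25, 4 → 4
24 → 13, 4 → 2
13 → 4 → 1
25 → 4 → 1
4 → none → 0
Sum: 8 + 7 + 5 + 5 + 4 + 2 + 1 + 1 + 0 = 33

There are 33 inversions.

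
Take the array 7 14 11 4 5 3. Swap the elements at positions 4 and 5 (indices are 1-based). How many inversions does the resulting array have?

13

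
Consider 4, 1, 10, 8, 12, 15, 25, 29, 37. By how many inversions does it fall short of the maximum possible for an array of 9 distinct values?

34

Maximum inversions for 9 distinct elements is C(9, 2) = 9·8/2 = 36.
Current inversions — for each element, count later smaller elements:
4: 1
1: 0
10: 1
8: 0
12: 0
15: 0
25: 0
29: 0
37: 0
Current total: 1 + 0 + 1 + 0 + 0 + 0 + 0 + 0 + 0 = 2
Shortfall: 36 − 2 = 34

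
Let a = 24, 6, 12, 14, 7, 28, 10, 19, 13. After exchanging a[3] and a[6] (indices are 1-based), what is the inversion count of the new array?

Inversions: 19

Positions 3 and 6 hold 12 and 28; after swapping, the array is [24, 6, 28, 14, 7, 12, 10, 19, 13].
Count, for each position, how many later elements it exceeds:
24 → 6, 14, 7, 12, 10, 19, 13 → 7
6 → none → 0
28 → 14, 7, 12, 10, 19, 13 → 6
14 → 7, 12, 10, 13 → 4
7 → none → 0
12 → 10 → 1
10 → none → 0
19 → 13 → 1
13 → none → 0
Sum: 7 + 0 + 6 + 4 + 0 + 1 + 0 + 1 + 0 = 19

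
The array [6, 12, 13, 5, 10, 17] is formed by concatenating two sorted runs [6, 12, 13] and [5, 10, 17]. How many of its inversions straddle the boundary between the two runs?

5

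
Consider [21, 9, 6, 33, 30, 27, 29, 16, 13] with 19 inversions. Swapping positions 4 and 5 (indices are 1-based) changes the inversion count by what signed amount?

-1

Positions 4 and 5 hold 33 and 30; after swapping, the array is [21, 9, 6, 30, 33, 27, 29, 16, 13].
Sweep left to right; for each value list the smaller values that follow it:
21 → 9, 6, 16, 13 → 4
9 → 6 → 1
6 → none → 0
30 → 27, 29, 16, 13 → 4
33 → 27, 29, 16, 13 → 4
27 → 16, 13 → 2
29 → 16, 13 → 2
16 → 13 → 1
13 → none → 0
Sum: 4 + 1 + 0 + 4 + 4 + 2 + 2 + 1 + 0 = 18
Change: 18 − 19 = -1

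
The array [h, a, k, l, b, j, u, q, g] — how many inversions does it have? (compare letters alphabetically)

13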